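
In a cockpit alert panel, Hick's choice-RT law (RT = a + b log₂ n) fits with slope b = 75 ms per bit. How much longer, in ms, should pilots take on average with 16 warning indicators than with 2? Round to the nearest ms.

Only the slope matters, since a is common to both: ΔRT = b·log₂(n₂/n₁).
log₂(16) − log₂(2) = log₂(16/2) = log₂(8) = 3.
ΔRT = 75 × 3.0000 = 225.000 ms.

225 ms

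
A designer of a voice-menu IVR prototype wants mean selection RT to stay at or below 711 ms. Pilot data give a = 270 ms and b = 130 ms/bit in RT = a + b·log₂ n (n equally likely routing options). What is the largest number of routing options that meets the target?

10

Information budget: (711 − 270)/130 = 3.3923 bits, so n ≤ 2^3.3923 = 10.500 → at most 10.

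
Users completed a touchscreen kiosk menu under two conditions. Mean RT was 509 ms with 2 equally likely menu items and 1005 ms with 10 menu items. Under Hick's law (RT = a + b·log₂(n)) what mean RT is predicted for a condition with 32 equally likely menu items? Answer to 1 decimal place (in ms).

RT is linear in log₂ n, so two points fix the line:
  b = (1005 − 509) / (log₂ 10 − log₂ 2) = 496 / (3.3219 − 1) = 213.616 ms/bit
  a = 509 − 213.616 × 1 = 295.384 ms
Then RT(32) = 295.384 + 213.616 × log₂ 32 = 295.384 + 213.616 × 5 ≈ 1363.462 ms.

1363.5 ms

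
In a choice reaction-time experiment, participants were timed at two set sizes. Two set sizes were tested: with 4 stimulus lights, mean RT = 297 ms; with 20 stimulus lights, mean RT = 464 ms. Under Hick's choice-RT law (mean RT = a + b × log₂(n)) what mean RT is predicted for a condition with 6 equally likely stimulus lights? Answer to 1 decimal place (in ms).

RT is linear in log₂ n, so two points fix the line:
  b = (464 − 297) / (log₂ 20 − log₂ 4) = 167 / (4.3219 − 2) = 71.923 ms/bit
  a = 297 − 71.923 × 2 = 153.154 ms
Then RT(6) = 153.154 + 71.923 × log₂ 6 = 153.154 + 71.923 × 2.5850 ≈ 339.072 ms.

339.1 ms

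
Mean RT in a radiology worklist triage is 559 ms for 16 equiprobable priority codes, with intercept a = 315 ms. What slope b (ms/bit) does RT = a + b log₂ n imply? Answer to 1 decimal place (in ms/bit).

61.0 ms/bit

b = (559 − 315) / log₂(16) = 244 / 4 = 61.000 ms/bit.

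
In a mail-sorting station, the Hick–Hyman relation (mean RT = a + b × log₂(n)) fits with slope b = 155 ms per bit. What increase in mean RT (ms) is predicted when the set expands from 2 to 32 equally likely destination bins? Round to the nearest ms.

620 ms

The intercept a cancels: ΔRT = b·(log₂ n₂ − log₂ n₁) = b·log₂(n₂/n₁).
log₂(32) − log₂(2) = log₂(32/2) = log₂(16) = 4.
ΔRT = 155 × 4.0000 = 620.000 ms.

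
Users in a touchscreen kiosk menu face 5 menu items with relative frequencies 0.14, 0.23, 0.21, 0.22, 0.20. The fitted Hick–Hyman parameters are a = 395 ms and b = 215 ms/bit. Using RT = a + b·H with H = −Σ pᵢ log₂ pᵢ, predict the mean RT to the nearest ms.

Entropy contributions −pᵢ log₂ pᵢ: 0.3971, 0.4877, 0.4728, 0.4806, 0.4644; sum H = 2.3026 bits.
RT = a + bH = 395 + 215·2.3026 = 890.05 ms.

890 ms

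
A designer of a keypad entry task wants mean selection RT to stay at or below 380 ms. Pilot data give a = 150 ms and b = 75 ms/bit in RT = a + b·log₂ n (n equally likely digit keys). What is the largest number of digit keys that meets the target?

8

Set 150 + 75·log₂ n ≤ 380 → log₂ n ≤ (380 − 150)/75 = 3.0667.
So n ≤ 2^3.0667 = 8.378; the largest integer n is 8.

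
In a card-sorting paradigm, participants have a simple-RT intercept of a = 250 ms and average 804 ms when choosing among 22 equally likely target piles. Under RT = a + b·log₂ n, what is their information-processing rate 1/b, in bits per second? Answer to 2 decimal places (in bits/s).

8.05 bits/s

b = (804 − 250)/log₂ 22 = 554/4.4594 = 124.231 ms per bit = 0.12423 s/bit; the reciprocal is 8.050 bits/s.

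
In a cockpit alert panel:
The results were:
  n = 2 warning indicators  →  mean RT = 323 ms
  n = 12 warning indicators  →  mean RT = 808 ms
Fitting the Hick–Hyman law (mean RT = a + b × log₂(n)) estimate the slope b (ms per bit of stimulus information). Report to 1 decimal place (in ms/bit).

b = (RT₂ − RT₁)/(log₂ n₂ − log₂ n₁) = (808 − 323)/(3.5850 − 1) = 187.624 ms/bit.

187.6 ms/bit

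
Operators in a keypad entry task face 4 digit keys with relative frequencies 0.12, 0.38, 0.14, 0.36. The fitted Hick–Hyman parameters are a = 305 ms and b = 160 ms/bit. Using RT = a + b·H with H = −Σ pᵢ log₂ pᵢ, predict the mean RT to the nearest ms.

H = 0.12·log₂(1/0.12) + 0.38·log₂(1/0.38) + 0.14·log₂(1/0.14) + 0.36·log₂(1/0.36) = 1.8252 bits.
RT = 305 + 160 × 1.8252 = 597.04 ms.

597 ms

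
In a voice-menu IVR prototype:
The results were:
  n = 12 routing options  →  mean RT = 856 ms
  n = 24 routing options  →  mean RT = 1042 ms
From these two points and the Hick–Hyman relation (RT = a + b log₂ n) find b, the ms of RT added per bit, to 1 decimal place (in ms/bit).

The slope on a log₂ axis is (1042 − 856) / (4.5850 − 3.5850) = 186.000 ms/bit.

186.0 ms/bit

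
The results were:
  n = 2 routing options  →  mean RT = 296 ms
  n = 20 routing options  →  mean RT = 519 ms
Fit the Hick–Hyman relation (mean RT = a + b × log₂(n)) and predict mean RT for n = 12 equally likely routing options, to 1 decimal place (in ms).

469.5 ms

Solve the two-equation system in a and b:
  b = (519 − 296) / (log₂ 20 − log₂ 2) = 223 / (4.3219 − 1) = 67.130 ms/bit
  a = 296 − 67.130 × 1 = 228.870 ms
Then RT(12) = 228.870 + 67.130 × log₂ 12 = 228.870 + 67.130 × 3.5850 ≈ 469.528 ms.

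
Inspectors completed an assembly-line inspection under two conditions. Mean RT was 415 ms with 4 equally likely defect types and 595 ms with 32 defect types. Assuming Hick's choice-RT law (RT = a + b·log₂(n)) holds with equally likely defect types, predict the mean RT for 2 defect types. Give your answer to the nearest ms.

Solve the two-equation system in a and b:
  b = (595 − 415) / (log₂ 32 − log₂ 4) = 180 / (5 − 2) = 60 ms/bit
  a = 415 − 60 × 2 = 295 ms
Then RT(2) = 295 + 60 × log₂ 2 = 295 + 60 × 1 ≈ 355.000 ms.

355 ms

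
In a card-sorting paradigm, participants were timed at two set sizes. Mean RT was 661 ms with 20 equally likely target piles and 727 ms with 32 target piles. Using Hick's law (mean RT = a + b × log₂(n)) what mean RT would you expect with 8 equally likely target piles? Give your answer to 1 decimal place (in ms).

Fit slope and intercept:
  b = (727 − 661) / (log₂ 32 − log₂ 20) = 66 / (5 − 4.3219) = 97.335 ms/bit
  a = 661 − 97.335 × 4.3219 = 240.326 ms
Then RT(8) = 240.326 + 97.335 × log₂ 8 = 240.326 + 97.335 × 3 ≈ 532.330 ms.

532.3 ms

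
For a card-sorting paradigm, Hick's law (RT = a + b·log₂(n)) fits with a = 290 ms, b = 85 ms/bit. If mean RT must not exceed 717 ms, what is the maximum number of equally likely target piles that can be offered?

32

Information budget: (717 − 290)/85 = 5.0235 bits, so n ≤ 2^5.0235 = 32.526 → at most 32.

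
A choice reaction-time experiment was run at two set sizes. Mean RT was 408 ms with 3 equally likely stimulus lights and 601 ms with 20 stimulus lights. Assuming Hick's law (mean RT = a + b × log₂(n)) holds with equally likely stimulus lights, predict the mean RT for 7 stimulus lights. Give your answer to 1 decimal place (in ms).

Solve the two-equation system in a and b:
  b = (601 − 408) / (log₂ 20 − log₂ 3) = 193 / (4.3219 − 1.5850) = 70.516 ms/bit
  a = 408 − 70.516 × 1.5850 = 296.235 ms
Then RT(7) = 296.235 + 70.516 × log₂ 7 = 296.235 + 70.516 × 2.8074 ≈ 494.198 ms.

494.2 ms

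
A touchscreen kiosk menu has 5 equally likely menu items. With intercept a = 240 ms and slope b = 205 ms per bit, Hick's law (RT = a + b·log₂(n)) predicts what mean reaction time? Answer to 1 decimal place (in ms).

log₂(5) = 2.3219 bits, so RT = 240 + 205 × 2.3219 ≈ 715.995 ms.

716.0 ms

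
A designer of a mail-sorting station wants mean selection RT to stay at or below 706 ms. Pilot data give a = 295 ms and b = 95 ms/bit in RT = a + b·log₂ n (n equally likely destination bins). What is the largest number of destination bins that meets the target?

20

95·log₂ n ≤ 706 − 295 = 411, giving log₂ n ≤ 4.3263 and n ≤ 20.061. The largest whole number is 20.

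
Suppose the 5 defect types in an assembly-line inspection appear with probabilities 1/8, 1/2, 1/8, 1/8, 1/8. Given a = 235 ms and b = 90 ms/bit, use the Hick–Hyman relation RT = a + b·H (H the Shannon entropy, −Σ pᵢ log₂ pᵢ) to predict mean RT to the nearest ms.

415 ms

H = −Σ pᵢ log₂ pᵢ = 0.125·3 + 0.5·1 + 0.125·3 + 0.125·3 + 0.125·3 = 2.000 bits.
RT = 235 + 90 × 2.000 = 415.00 ms.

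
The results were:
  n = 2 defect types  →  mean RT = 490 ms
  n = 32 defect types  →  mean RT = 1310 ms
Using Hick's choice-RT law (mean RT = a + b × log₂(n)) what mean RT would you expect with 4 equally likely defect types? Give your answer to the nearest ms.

Solve the two-equation system in a and b:
  b = (1310 − 490) / (log₂ 32 − log₂ 2) = 820 / (5 − 1) = 205 ms/bit
  a = 490 − 205 × 1 = 285 ms
Then RT(4) = 285 + 205 × log₂ 4 = 285 + 205 × 2 ≈ 695.000 ms.

695 ms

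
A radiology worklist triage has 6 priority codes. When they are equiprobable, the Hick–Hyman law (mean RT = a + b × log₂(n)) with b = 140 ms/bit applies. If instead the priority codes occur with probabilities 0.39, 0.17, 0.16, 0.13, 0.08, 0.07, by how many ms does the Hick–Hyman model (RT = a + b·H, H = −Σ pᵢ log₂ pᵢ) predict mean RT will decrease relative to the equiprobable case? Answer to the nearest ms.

Equiprobable entropy H₀ = log₂ 6 = 2.5850 bits.
Skewed entropy H = −Σ pᵢ log₂ pᵢ = 2.3301 bits.
ΔRT = b·(H₀ − H) = 140 × 0.2549 = 35.68 ms.

36 ms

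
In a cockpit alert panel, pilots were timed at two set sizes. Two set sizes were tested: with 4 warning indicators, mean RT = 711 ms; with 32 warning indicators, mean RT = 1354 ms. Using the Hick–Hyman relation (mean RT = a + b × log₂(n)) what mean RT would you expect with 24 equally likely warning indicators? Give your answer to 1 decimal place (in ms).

RT is linear in log₂ n, so two points fix the line:
  b = (1354 − 711) / (log₂ 32 − log₂ 4) = 643 / (5 − 2) = 214.333 ms/bit
  a = 711 − 214.333 × 2 = 282.333 ms
Then RT(24) = 282.333 + 214.333 × log₂ 24 = 282.333 + 214.333 × 4.5850 ≈ 1265.044 ms.

1265.0 ms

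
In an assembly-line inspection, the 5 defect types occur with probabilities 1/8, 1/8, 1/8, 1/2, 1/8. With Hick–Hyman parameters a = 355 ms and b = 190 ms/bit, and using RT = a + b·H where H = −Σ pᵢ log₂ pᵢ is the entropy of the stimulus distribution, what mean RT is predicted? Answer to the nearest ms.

H = −Σ pᵢ log₂ pᵢ = 0.125·3 + 0.125·3 + 0.125·3 + 0.5·1 + 0.125·3 = 2.000 bits.
RT = 355 + 190 × 2.000 = 735.00 ms.

735 ms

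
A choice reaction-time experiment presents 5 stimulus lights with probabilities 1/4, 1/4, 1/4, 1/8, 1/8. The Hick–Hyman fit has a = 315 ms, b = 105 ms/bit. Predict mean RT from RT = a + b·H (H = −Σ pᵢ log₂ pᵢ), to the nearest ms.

551 ms

H = −Σ pᵢ log₂ pᵢ = 0.25·2 + 0.25·2 + 0.25·2 + 0.125·3 + 0.125·3 = 2.250 bits.
RT = 315 + 105 × 2.250 = 551.25 ms.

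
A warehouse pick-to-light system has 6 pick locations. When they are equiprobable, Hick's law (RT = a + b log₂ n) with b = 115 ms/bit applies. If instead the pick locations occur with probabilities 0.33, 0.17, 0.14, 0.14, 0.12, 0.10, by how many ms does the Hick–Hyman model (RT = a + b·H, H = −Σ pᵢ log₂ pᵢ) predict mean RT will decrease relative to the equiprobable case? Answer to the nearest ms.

15 ms

The RT saving is b·ΔH. Equiprobable H₀ = log₂(6) = 2.5850 bits; with the given probabilities H = 2.4559 bits.
b·(H₀ − H) = 115 × (2.5850 − 2.4559) = 14.84 ms.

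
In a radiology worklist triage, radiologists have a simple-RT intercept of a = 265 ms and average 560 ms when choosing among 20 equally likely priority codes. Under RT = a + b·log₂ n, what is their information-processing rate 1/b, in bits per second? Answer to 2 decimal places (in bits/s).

14.65 bits/s

Choice component = 560 − 265 = 295 ms over log₂(20) = 4.3219 bits.
b = 295 / 4.3219 = 68.257 ms/bit, so 1/b = 14.651 bits/s.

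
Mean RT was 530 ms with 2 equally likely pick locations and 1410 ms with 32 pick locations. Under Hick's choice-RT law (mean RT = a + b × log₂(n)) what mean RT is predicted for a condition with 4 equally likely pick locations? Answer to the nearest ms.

Fit slope and intercept:
  b = (1410 − 530) / (log₂ 32 − log₂ 2) = 880 / (5 − 1) = 220 ms/bit
  a = 530 − 220 × 1 = 310 ms
Then RT(4) = 310 + 220 × log₂ 4 = 310 + 220 × 2 ≈ 750.000 ms.

750 ms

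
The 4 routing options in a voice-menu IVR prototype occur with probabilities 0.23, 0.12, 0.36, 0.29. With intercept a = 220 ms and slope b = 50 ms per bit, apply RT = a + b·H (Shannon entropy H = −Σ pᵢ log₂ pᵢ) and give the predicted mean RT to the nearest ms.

H = 0.23·log₂(1/0.23) + 0.12·log₂(1/0.12) + 0.36·log₂(1/0.36) + 0.29·log₂(1/0.29) = 1.9033 bits.
RT = 220 + 50 × 1.9033 = 315.16 ms.

315 ms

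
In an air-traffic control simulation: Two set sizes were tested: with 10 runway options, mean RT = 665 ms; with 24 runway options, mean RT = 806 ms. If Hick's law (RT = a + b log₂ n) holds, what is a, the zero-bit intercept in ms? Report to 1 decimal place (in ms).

294.2 ms

Slope: b = (806 − 665) / (log₂ 24 − log₂ 10) = 141/1.2630 = 111.636 ms/bit.
Intercept: a = 665 − 111.636·log₂(10) = 294.154 ms.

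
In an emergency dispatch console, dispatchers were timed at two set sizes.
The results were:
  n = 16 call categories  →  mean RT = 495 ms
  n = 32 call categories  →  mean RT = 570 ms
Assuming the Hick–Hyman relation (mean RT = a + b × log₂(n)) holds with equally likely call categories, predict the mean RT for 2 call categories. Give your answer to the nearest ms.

270 ms

Fit slope and intercept:
  b = (570 − 495) / (log₂ 32 − log₂ 16) = 75 / (5 − 4) = 75 ms/bit
  a = 495 − 75 × 4 = 195 ms
Then RT(2) = 195 + 75 × log₂ 2 = 195 + 75 × 1 ≈ 270.000 ms.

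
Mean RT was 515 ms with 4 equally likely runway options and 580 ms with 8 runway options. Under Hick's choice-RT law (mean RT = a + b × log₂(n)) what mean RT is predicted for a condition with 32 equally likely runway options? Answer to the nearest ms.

710 ms

With log₂ n on the abscissa the relation is linear; from the two conditions:
  b = (580 − 515) / (log₂ 8 − log₂ 4) = 65 / (3 − 2) = 65 ms/bit
  a = 515 − 65 × 2 = 385 ms
Then RT(32) = 385 + 65 × log₂ 32 = 385 + 65 × 5 ≈ 710.000 ms.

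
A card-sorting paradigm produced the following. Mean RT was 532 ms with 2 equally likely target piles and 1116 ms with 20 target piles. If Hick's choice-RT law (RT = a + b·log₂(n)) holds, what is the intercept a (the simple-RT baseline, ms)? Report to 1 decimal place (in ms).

The slope on a log₂ axis is (1116 − 532) / (4.3219 − 1) = 175.802 ms/bit.
Intercept: a = 532 − 175.802·log₂(2) = 356.198 ms.

356.2 ms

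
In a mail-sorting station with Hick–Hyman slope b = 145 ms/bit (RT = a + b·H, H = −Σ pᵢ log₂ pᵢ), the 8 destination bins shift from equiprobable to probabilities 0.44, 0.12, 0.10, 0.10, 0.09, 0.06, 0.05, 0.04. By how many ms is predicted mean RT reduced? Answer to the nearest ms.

71 ms

The RT saving is b·ΔH. Equiprobable H₀ = log₂(8) = 3.0000 bits; with the given probabilities H = 2.5106 bits.
b·(H₀ − H) = 145 × (3.0000 − 2.5106) = 70.96 ms.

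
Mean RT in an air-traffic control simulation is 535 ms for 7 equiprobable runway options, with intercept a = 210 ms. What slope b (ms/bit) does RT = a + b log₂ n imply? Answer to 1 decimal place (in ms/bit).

b = (535 − 210) / log₂(7) = 325 / 2.8074 = 115.767 ms/bit.

115.8 ms/bit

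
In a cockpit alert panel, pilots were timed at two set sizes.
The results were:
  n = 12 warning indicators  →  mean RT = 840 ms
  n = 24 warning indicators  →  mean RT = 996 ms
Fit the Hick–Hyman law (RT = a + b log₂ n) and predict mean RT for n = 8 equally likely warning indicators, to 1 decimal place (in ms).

748.7 ms

Fit slope and intercept:
  b = (996 − 840) / (log₂ 24 − log₂ 12) = 156 / (4.5850 − 3.5850) = 156.000 ms/bit
  a = 840 − 156.000 × 3.5850 = 280.746 ms
Then RT(8) = 280.746 + 156.000 × log₂ 8 = 280.746 + 156.000 × 3 ≈ 748.746 ms.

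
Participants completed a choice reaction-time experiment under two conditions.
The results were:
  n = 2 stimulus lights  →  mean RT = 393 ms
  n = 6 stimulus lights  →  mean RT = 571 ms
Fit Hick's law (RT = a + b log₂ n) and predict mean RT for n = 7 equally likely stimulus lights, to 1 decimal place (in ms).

Fit slope and intercept:
  b = (571 − 393) / (log₂ 6 − log₂ 2) = 178 / (2.5850 − 1) = 112.305 ms/bit
  a = 393 − 112.305 × 1 = 280.695 ms
Then RT(7) = 280.695 + 112.305 × log₂ 7 = 280.695 + 112.305 × 2.8074 ≈ 595.976 ms.

596.0 ms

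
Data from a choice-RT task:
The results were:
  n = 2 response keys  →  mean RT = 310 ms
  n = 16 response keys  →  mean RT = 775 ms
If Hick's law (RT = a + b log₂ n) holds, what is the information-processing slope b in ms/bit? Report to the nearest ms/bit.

b = (RT₂ − RT₁)/(log₂ n₂ − log₂ n₁) = (775 − 310)/(4 − 1) = 155 ms/bit.

155 ms/bit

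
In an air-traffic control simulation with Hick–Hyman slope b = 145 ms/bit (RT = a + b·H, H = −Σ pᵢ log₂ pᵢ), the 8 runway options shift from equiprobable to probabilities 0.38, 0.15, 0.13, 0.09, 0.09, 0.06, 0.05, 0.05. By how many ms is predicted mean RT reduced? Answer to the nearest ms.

54 ms

Equiprobable entropy H₀ = log₂ 8 = 3.0000 bits.
Skewed entropy H = −Σ pᵢ log₂ pᵢ = 2.6247 bits.
ΔRT = b·(H₀ − H) = 145 × 0.3753 = 54.42 ms.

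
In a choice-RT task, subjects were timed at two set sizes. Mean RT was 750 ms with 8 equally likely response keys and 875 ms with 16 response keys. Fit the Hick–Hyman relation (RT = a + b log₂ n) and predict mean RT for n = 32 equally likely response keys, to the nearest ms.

RT is linear in log₂ n, so two points fix the line:
  b = (875 − 750) / (log₂ 16 − log₂ 8) = 125 / (4 − 3) = 125 ms/bit
  a = 750 − 125 × 3 = 375 ms
Then RT(32) = 375 + 125 × log₂ 32 = 375 + 125 × 5 ≈ 1000.000 ms.

1000 ms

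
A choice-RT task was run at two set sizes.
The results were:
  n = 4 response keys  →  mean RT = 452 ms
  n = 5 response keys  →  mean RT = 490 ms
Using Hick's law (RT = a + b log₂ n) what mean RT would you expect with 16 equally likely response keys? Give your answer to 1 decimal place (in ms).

Fit slope and intercept:
  b = (490 − 452) / (log₂ 5 − log₂ 4) = 38 / (2.3219 − 2) = 118.039 ms/bit
  a = 452 − 118.039 × 2 = 215.922 ms
Then RT(16) = 215.922 + 118.039 × log₂ 16 = 215.922 + 118.039 × 4 ≈ 688.078 ms.

688.1 ms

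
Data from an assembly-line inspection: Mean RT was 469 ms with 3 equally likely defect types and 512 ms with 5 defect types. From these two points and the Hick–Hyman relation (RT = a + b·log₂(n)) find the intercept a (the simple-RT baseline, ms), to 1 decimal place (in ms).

376.5 ms

Slope: b = (512 − 469) / (log₂ 5 − log₂ 3) = 43/0.7370 = 58.347 ms/bit.
Intercept: a = 469 − 58.347·log₂(3) = 376.522 ms.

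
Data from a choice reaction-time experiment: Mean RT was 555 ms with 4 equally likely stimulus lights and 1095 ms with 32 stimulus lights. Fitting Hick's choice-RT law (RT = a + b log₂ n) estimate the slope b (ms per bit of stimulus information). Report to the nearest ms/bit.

The slope on a log₂ axis is (1095 − 555) / (5 − 2) = 180 ms/bit.

180 ms/bit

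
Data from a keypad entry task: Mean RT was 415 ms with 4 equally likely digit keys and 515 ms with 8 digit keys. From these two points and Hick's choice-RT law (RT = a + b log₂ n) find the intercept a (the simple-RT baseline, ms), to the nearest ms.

b = (RT₂ − RT₁)/(log₂ n₂ − log₂ n₁) = (515 − 415)/(3 − 2) = 100 ms/bit.
Intercept: a = 415 − 100·log₂(4) = 215.000 ms.

215 ms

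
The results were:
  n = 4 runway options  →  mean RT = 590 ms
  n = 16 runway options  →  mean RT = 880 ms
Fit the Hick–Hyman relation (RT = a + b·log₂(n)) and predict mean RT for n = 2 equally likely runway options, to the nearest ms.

With log₂ n on the abscissa the relation is linear; from the two conditions:
  b = (880 − 590) / (log₂ 16 − log₂ 4) = 290 / (4 − 2) = 145 ms/bit
  a = 590 − 145 × 2 = 300 ms
Then RT(2) = 300 + 145 × log₂ 2 = 300 + 145 × 1 ≈ 445.000 ms.

445 ms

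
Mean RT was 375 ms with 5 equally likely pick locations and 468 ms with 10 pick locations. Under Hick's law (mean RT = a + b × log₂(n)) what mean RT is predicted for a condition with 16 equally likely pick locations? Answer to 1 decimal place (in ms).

531.1 ms

Solve the two-equation system in a and b:
  b = (468 − 375) / (log₂ 10 − log₂ 5) = 93 / (3.3219 − 2.3219) = 93.000 ms/bit
  a = 375 − 93.000 × 2.3219 = 159.061 ms
Then RT(16) = 159.061 + 93.000 × log₂ 16 = 159.061 + 93.000 × 4 ≈ 531.061 ms.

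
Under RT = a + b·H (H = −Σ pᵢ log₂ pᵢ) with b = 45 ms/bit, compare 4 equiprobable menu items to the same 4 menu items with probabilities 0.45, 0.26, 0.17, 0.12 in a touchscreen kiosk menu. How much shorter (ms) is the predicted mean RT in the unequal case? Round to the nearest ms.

The RT saving is b·ΔH. Equiprobable H₀ = log₂(4) = 2.0000 bits; with the given probabilities H = 1.8253 bits.
b·(H₀ − H) = 45 × (2.0000 − 1.8253) = 7.86 ms.

8 ms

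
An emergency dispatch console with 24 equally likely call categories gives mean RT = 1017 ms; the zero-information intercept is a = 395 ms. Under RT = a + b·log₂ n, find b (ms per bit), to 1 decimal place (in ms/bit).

135.7 ms/bit

b = (1017 − 395) / log₂(24) = 622 / 4.5850 = 135.661 ms/bit.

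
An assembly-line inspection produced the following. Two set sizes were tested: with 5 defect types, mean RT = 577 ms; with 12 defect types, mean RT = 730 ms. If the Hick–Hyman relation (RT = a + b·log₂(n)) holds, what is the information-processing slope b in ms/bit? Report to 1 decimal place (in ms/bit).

The slope on a log₂ axis is (730 − 577) / (3.5850 − 2.3219) = 121.137 ms/bit.

121.1 ms/bit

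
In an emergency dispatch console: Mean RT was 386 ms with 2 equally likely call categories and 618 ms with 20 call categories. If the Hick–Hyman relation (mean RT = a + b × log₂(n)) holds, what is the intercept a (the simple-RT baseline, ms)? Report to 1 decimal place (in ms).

b = (RT₂ − RT₁)/(log₂ n₂ − log₂ n₁) = (618 − 386)/(4.3219 − 1) = 69.839 ms/bit.
a = RT₁ − b·log₂ n₁ = 386 − 69.839 × 1 = 316.161 ms.

316.2 ms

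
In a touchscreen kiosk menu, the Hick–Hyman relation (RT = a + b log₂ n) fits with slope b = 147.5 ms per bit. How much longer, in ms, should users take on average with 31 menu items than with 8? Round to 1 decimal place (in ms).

288.2 ms

Only the slope matters, since a is common to both: ΔRT = b·log₂(n₂/n₁).
log₂(31) − log₂(8) = 4.9542 − 3 = 1.9542.
ΔRT = 147.5 × 1.9542 = 288.244 ms.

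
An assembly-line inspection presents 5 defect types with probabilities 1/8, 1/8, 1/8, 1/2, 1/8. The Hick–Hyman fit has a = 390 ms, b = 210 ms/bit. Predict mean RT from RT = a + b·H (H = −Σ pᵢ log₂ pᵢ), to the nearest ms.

810 ms

H = −Σ pᵢ log₂ pᵢ = 0.125·3 + 0.125·3 + 0.125·3 + 0.5·1 + 0.125·3 = 2.000 bits.
RT = 390 + 210 × 2.000 = 810.00 ms.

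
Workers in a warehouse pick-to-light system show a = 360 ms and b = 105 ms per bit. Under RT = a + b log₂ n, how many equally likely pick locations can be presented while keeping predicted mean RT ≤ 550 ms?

105·log₂ n ≤ 550 − 360 = 190, giving log₂ n ≤ 1.8095 and n ≤ 3.505. The largest whole number is 3.

3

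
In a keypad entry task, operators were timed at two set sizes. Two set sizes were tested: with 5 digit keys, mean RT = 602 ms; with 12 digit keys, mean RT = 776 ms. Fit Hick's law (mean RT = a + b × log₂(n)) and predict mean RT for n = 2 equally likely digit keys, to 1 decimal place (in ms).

419.9 ms

Fit slope and intercept:
  b = (776 − 602) / (log₂ 12 − log₂ 5) = 174 / (3.5850 − 2.3219) = 137.763 ms/bit
  a = 602 − 137.763 × 2.3219 = 282.123 ms
Then RT(2) = 282.123 + 137.763 × log₂ 2 = 282.123 + 137.763 × 1 ≈ 419.887 ms.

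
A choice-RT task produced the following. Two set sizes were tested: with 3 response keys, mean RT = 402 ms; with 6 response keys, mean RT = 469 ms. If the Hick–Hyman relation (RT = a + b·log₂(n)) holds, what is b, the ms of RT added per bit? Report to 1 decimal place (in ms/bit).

67.0 ms/bit

Slope: b = (469 − 402) / (log₂ 6 − log₂ 3) = 67/1.0000 = 67.000 ms/bit.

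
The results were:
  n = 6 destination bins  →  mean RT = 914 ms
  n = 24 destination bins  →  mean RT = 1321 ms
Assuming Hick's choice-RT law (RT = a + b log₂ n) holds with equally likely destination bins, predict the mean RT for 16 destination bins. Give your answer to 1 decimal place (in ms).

1202.0 ms

RT is linear in log₂ n, so two points fix the line:
  b = (1321 − 914) / (log₂ 24 − log₂ 6) = 407 / (4.5850 − 2.5850) = 203.500 ms/bit
  a = 914 − 203.500 × 2.5850 = 387.960 ms
Then RT(16) = 387.960 + 203.500 × log₂ 16 = 387.960 + 203.500 × 4 ≈ 1201.960 ms.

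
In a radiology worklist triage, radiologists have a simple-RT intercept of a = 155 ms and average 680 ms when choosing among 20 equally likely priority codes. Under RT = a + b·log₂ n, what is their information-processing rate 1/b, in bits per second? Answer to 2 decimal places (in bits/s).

b = (680 − 155)/log₂ 20 = 525/4.3219 = 121.474 ms per bit = 0.12147 s/bit; the reciprocal is 8.232 bits/s.

8.23 bits/s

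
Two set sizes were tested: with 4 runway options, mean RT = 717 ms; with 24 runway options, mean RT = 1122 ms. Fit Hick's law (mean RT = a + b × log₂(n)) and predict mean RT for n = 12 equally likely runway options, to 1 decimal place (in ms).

965.3 ms

With log₂ n on the abscissa the relation is linear; from the two conditions:
  b = (1122 − 717) / (log₂ 24 − log₂ 4) = 405 / (4.5850 − 2) = 156.675 ms/bit
  a = 717 − 156.675 × 2 = 403.649 ms
Then RT(12) = 403.649 + 156.675 × log₂ 12 = 403.649 + 156.675 × 3.5850 ≈ 965.325 ms.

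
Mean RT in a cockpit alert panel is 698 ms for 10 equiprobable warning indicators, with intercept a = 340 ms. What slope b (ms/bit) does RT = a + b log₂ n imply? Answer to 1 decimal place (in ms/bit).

107.8 ms/bit

log₂(10) = 3.3219 bits.
b = (RT − a)/log₂ n = (698 − 340) / 3.3219 = 107.769 ms/bit.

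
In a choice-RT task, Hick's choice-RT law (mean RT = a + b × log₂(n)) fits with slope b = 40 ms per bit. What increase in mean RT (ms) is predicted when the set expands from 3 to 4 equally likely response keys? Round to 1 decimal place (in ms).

16.6 ms

The intercept a cancels: ΔRT = b·(log₂ n₂ − log₂ n₁) = b·log₂(n₂/n₁).
log₂(4) − log₂(3) = 2 − 1.5850 = 0.4150.
ΔRT = 40 × 0.4150 = 16.601 ms.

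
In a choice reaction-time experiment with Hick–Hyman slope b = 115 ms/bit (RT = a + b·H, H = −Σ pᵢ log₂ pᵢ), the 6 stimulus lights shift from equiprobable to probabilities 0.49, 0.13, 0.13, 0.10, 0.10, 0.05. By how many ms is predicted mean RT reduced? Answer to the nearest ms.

50 ms

The RT saving is b·ΔH. Equiprobable H₀ = log₂(6) = 2.5850 bits; with the given probabilities H = 2.1501 bits.
b·(H₀ − H) = 115 × (2.5850 − 2.1501) = 50.01 ms.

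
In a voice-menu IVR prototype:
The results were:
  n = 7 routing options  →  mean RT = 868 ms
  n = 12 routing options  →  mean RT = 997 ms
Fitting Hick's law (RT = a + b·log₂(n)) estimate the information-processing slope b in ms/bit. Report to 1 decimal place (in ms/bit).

The slope on a log₂ axis is (997 − 868) / (3.5850 − 2.8074) = 165.893 ms/bit.

165.9 ms/bit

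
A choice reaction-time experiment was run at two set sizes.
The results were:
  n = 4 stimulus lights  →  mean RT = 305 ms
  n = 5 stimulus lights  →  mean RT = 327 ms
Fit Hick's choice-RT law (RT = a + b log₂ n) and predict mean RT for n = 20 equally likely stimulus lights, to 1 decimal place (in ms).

463.7 ms

Solve the two-equation system in a and b:
  b = (327 − 305) / (log₂ 5 − log₂ 4) = 22 / (2.3219 − 2) = 68.338 ms/bit
  a = 305 − 68.338 × 2 = 168.324 ms
Then RT(20) = 168.324 + 68.338 × log₂ 20 = 168.324 + 68.338 × 4.3219 ≈ 463.676 ms.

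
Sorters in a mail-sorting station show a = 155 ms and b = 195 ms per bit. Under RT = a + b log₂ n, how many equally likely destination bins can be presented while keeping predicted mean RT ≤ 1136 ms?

32

195·log₂ n ≤ 1136 − 155 = 981, giving log₂ n ≤ 5.0308 and n ≤ 32.690. The largest whole number is 32.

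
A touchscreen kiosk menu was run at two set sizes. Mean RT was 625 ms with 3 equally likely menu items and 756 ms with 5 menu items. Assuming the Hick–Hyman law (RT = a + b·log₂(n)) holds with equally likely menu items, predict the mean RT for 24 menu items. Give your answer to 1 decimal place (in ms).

1158.3 ms

Fit slope and intercept:
  b = (756 − 625) / (log₂ 5 − log₂ 3) = 131 / (2.3219 − 1.5850) = 177.756 ms/bit
  a = 625 − 177.756 × 1.5850 = 343.264 ms
Then RT(24) = 343.264 + 177.756 × log₂ 24 = 343.264 + 177.756 × 4.5850 ≈ 1158.268 ms.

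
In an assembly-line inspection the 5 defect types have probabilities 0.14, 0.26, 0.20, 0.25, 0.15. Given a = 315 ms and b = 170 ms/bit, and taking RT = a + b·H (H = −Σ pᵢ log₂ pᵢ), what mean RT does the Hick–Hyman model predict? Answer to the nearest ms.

702 ms

Entropy contributions −pᵢ log₂ pᵢ: 0.3971, 0.5053, 0.4644, 0.5000, 0.4105; sum H = 2.2773 bits.
RT = a + bH = 315 + 170·2.2773 = 702.15 ms.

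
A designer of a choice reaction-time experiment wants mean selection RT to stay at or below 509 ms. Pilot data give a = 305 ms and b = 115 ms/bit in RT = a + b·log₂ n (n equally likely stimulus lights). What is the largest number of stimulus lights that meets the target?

3

Information budget: (509 − 305)/115 = 1.7739 bits, so n ≤ 2^1.7739 = 3.420 → at most 3.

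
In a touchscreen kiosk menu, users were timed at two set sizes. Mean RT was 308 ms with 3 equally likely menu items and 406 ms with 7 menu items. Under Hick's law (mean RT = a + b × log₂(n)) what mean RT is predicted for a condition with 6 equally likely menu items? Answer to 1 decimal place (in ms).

388.2 ms

Solve the two-equation system in a and b:
  b = (406 − 308) / (log₂ 7 − log₂ 3) = 98 / (2.8074 − 1.5850) = 80.171 ms/bit
  a = 308 − 80.171 × 1.5850 = 180.933 ms
Then RT(6) = 180.933 + 80.171 × log₂ 6 = 180.933 + 80.171 × 2.5850 ≈ 388.171 ms.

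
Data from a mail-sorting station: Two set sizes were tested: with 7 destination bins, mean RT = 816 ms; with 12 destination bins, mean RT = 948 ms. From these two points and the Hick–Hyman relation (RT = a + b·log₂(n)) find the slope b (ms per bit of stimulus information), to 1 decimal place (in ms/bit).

Slope: b = (948 − 816) / (log₂ 12 − log₂ 7) = 132/0.7776 = 169.751 ms/bit.

169.8 ms/bit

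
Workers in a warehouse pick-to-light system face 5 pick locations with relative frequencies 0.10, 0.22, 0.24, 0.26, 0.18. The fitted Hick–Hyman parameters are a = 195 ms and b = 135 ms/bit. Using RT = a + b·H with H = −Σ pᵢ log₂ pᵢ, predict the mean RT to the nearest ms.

500 ms

Entropy contributions −pᵢ log₂ pᵢ: 0.3322, 0.4806, 0.4941, 0.5053, 0.4453; sum H = 2.2575 bits.
RT = a + bH = 195 + 135·2.2575 = 499.76 ms.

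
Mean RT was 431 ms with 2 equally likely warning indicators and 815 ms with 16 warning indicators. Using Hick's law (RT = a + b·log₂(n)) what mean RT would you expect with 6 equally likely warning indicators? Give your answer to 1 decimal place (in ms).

Fit slope and intercept:
  b = (815 − 431) / (log₂ 16 − log₂ 2) = 384 / (4 − 1) = 128.000 ms/bit
  a = 431 − 128.000 × 1 = 303.000 ms
Then RT(6) = 303.000 + 128.000 × log₂ 6 = 303.000 + 128.000 × 2.5850 ≈ 633.875 ms.

633.9 ms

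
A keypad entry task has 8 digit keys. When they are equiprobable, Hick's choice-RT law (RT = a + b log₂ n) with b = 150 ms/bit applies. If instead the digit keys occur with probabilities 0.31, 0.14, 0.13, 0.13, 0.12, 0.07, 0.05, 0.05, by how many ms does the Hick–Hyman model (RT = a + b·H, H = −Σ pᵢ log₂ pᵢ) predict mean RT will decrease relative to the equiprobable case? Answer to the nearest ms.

37 ms

Equiprobable entropy H₀ = log₂ 8 = 3.0000 bits.
Skewed entropy H = −Σ pᵢ log₂ pᵢ = 2.7540 bits.
ΔRT = b·(H₀ − H) = 150 × 0.2460 = 36.90 ms.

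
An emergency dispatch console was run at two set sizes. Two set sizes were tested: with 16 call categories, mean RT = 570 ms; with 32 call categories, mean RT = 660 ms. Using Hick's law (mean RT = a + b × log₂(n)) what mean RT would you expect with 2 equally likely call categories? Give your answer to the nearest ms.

300 ms

Solve the two-equation system in a and b:
  b = (660 − 570) / (log₂ 32 − log₂ 16) = 90 / (5 − 4) = 90 ms/bit
  a = 570 − 90 × 4 = 210 ms
Then RT(2) = 210 + 90 × log₂ 2 = 210 + 90 × 1 ≈ 300.000 ms.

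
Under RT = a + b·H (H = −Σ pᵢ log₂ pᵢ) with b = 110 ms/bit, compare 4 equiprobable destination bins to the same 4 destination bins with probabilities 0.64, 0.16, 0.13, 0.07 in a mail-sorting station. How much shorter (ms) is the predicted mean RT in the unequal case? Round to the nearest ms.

Equiprobable entropy H₀ = log₂ 4 = 2.0000 bits.
Skewed entropy H = −Σ pᵢ log₂ pᵢ = 1.4863 bits.
ΔRT = b·(H₀ − H) = 110 × 0.5137 = 56.51 ms.

57 ms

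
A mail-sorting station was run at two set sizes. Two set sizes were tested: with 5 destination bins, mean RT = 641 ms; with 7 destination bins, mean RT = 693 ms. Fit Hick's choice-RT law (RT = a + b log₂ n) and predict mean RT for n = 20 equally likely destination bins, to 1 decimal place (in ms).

855.2 ms

RT is linear in log₂ n, so two points fix the line:
  b = (693 − 641) / (log₂ 7 − log₂ 5) = 52 / (2.8074 − 2.3219) = 107.122 ms/bit
  a = 641 − 107.122 × 2.3219 = 392.270 ms
Then RT(20) = 392.270 + 107.122 × log₂ 20 = 392.270 + 107.122 × 4.3219 ≈ 855.244 ms.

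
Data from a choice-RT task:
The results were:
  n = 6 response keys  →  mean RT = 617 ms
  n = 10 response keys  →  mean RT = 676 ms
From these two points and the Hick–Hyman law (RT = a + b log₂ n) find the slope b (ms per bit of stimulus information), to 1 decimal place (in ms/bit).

The slope on a log₂ axis is (676 − 617) / (3.3219 − 2.5850) = 80.058 ms/bit.

80.1 ms/bit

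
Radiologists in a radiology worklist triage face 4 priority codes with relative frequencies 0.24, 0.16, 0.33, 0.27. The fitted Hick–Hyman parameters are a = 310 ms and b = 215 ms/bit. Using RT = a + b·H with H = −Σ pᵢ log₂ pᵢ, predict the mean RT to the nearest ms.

730 ms

Entropy contributions −pᵢ log₂ pᵢ: 0.4941, 0.4230, 0.5278, 0.5100; sum H = 1.9550 bits.
RT = a + bH = 310 + 215·1.9550 = 730.32 ms.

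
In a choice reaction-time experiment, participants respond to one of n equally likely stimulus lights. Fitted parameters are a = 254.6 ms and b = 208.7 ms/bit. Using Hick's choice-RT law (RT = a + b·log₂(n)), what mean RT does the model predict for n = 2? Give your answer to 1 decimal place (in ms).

log₂(2) = 1 bits, so RT = 254.6 + 208.7 × 1 ≈ 463.300 ms.

463.3 ms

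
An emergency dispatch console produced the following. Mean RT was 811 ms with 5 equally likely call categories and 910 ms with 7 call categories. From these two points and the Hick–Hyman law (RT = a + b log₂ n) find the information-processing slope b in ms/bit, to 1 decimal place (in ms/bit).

203.9 ms/bit

The slope on a log₂ axis is (910 − 811) / (2.8074 − 2.3219) = 203.944 ms/bit.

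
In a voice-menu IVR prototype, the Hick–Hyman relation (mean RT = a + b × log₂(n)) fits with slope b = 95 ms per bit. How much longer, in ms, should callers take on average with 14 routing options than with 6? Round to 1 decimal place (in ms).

ΔRT = (a + b log₂ n₂) − (a + b log₂ n₁) = b·(log₂ n₂ − log₂ n₁).
log₂(14) − log₂(6) = 3.8074 − 2.5850 = 1.2224.
ΔRT = 95 × 1.2224 = 116.127 ms.

116.1 ms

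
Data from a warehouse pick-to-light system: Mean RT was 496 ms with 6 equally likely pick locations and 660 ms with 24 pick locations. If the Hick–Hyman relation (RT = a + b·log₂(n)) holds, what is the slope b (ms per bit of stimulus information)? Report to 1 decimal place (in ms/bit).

82.0 ms/bit

Slope: b = (660 − 496) / (log₂ 24 − log₂ 6) = 164/2.0000 = 82.000 ms/bit.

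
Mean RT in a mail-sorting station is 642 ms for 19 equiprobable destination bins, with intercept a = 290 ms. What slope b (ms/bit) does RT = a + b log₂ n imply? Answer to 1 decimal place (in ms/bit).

82.9 ms/bit

b = (642 − 290) / log₂(19) = 352 / 4.2479 = 82.864 ms/bit.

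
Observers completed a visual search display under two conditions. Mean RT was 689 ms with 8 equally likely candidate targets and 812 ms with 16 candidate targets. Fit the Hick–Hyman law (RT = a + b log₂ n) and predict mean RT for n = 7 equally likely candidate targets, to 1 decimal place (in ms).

Solve the two-equation system in a and b:
  b = (812 − 689) / (log₂ 16 − log₂ 8) = 123 / (4 − 3) = 123.000 ms/bit
  a = 689 − 123.000 × 3 = 320.000 ms
Then RT(7) = 320.000 + 123.000 × log₂ 7 = 320.000 + 123.000 × 2.8074 ≈ 665.305 ms.

665.3 ms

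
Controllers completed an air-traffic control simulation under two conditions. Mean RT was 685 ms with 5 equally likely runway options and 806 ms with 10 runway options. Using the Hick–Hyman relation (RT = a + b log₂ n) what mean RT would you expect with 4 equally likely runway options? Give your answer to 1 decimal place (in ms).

646.0 ms

With log₂ n on the abscissa the relation is linear; from the two conditions:
  b = (806 − 685) / (log₂ 10 − log₂ 5) = 121 / (3.3219 − 2.3219) = 121.000 ms/bit
  a = 685 − 121.000 × 2.3219 = 404.047 ms
Then RT(4) = 404.047 + 121.000 × log₂ 4 = 404.047 + 121.000 × 2 ≈ 646.047 ms.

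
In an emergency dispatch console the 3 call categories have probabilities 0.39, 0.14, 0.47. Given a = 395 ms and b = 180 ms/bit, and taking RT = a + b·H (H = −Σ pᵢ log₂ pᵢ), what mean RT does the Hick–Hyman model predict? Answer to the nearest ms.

Entropy contributions −pᵢ log₂ pᵢ: 0.5298, 0.3971, 0.5120; sum H = 1.4389 bits.
RT = a + bH = 395 + 180·1.4389 = 654.00 ms.

654 ms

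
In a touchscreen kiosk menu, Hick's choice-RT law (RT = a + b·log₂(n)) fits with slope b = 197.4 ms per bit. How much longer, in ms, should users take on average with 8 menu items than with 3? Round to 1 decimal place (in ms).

Only the slope matters, since a is common to both: ΔRT = b·log₂(n₂/n₁).
log₂(8) − log₂(3) = 3 − 1.5850 = 1.4150.
ΔRT = 197.4 × 1.4150 = 279.328 ms.

279.3 ms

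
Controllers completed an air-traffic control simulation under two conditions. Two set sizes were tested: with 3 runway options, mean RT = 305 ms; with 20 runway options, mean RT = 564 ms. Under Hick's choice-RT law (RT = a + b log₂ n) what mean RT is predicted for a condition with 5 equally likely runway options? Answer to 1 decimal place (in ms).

374.7 ms

RT is linear in log₂ n, so two points fix the line:
  b = (564 − 305) / (log₂ 20 − log₂ 3) = 259 / (4.3219 − 1.5850) = 94.630 ms/bit
  a = 305 − 94.630 × 1.5850 = 155.014 ms
Then RT(5) = 155.014 + 94.630 × log₂ 5 = 155.014 + 94.630 × 2.3219 ≈ 374.739 ms.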